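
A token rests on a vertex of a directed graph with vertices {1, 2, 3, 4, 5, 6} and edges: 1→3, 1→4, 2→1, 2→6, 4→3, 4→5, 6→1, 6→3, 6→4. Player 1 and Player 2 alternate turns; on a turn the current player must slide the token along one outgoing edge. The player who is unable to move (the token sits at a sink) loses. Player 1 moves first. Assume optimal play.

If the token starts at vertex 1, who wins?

Build the W/L table. Terminal = L. A non-terminal position is W if it has a move to some L; otherwise it is L.
Every edge goes from a vertex to one that appears earlier in the order 5, 3, 4, 1, 6, 2, so processing vertices in that order labels each vertex after all of its successors.
5: no outgoing edge → L
3: no outgoing edge → L
4: reaches L-position 3 → W
1: reaches L-position 3 → W
6: reaches L-position 3 → W
2: only reaches 6(W), 1(W), all W → L
The starting position 1 is W: Player 1 should move to 3, handing over an L position.

Player 1 wins.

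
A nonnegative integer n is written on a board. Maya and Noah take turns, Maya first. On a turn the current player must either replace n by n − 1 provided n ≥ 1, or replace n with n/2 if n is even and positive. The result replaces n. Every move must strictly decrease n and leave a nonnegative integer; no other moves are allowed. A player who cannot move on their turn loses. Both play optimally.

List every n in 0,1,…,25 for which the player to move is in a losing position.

0, 2, 5, 7, 9, 11, 13, 15, 17, 19, 21, 23, 25

Work bottom-up. With no move the player to move loses. Otherwise the position is W if at least one move leads to an L position for the opponent, and L if every move leads to a W.
n=0: no move → L
n=1: reaches L-position 0 → W
n=2: only reaches 1(W), which is W → L
n=3: reaches L-position 2 → W
n=4: reaches L-position 2 → W
n=5: only reaches 4(W), which is W → L
n=6: reaches L-position 5 → W
n=7: only reaches 6(W), which is W → L
n=8: reaches L-position 7 → W
n=9: only reaches 8(W), which is W → L
n=10: reaches L-position 5 → W
n=11: only reaches 10(W), which is W → L
n=12: reaches L-position 11 → W
n=13: only reaches 12(W), which is W → L
n=14: reaches L-position 7 → W
n=15: only reaches 14(W), which is W → L
n=16: reaches L-position 15 → W
n=17: only reaches 16(W), which is W → L
n=18: reaches L-position 9 → W
n=19: only reaches 18(W), which is W → L
n=20: reaches L-position 19 → W
n=21: only reaches 20(W), which is W → L
n=22: reaches L-position 11 → W
n=23: only reaches 22(W), which is W → L
n=24: reaches L-position 23 → W
n=25: only reaches 24(W), which is W → L
Reading off the rows marked L gives the requested list; there are 13 such values of n.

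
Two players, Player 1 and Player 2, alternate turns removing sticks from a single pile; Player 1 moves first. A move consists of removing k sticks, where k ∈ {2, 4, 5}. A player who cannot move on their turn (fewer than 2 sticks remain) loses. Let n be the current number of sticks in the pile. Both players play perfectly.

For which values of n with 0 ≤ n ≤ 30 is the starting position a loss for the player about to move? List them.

0, 1, 7, 8, 14, 15, 21, 22, 28, 29

Use the standard recursion: the mover loses at a terminal position; elsewhere, the mover wins exactly when some move hands the opponent an L position.
n=0: no move → L
n=1: no move → L
n=2: can move to 0, which is L ⇒ W
n=3: can move to 1, which is L ⇒ W
n=4: can move to 0, which is L ⇒ W
n=5: can move to 1, which is L ⇒ W
n=6: can move to 1, which is L ⇒ W
n=7: moves to 5(W), 3(W), 2(W); every one is W ⇒ L
n=8: moves to 6(W), 4(W), 3(W); every one is W ⇒ L
n=9: can move to 7, which is L ⇒ W
n=10: can move to 8, which is L ⇒ W
n=11: can move to 7, which is L ⇒ W
n=12: can move to 8, which is L ⇒ W
n=13: can move to 8, which is L ⇒ W
n=14: moves to 12(W), 10(W), 9(W); every one is W ⇒ L
n=15: moves to 13(W), 11(W), 10(W); every one is W ⇒ L
n=16: can move to 14, which is L ⇒ W
n=17: can move to 15, which is L ⇒ W
n=18: can move to 14, which is L ⇒ W
n=19: can move to 15, which is L ⇒ W
n=20: can move to 15, which is L ⇒ W
n=21: moves to 19(W), 17(W), 16(W); every one is W ⇒ L
n=22: moves to 20(W), 18(W), 17(W); every one is W ⇒ L
n=23: can move to 21, which is L ⇒ W
n=24: can move to 22, which is L ⇒ W
n=25: can move to 21, which is L ⇒ W
n=26: can move to 22, which is L ⇒ W
n=27: can move to 22, which is L ⇒ W
n=28: moves to 26(W), 24(W), 23(W); every one is W ⇒ L
n=29: moves to 27(W), 25(W), 24(W); every one is W ⇒ L
n=30: can move to 28, which is L ⇒ W
Reading off the rows marked L gives the requested list; there are 10 such values of n.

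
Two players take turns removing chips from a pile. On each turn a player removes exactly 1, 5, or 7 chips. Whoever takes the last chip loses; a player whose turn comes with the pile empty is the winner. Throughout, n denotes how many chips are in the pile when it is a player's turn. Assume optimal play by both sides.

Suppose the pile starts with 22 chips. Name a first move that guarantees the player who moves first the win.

Compute win/loss labels from the base case upward. A position with no move is W. Any other position is W if it can reach an L in one move, else L.
n=0: no move; the opponent has just taken the last chip and therefore loses → W
n=1: L (sole option 0(W) is W)
n=2: W (go to 1, an L position)
n=3: L (sole option 2(W) is W)
n=4: W (go to 3, an L position)
n=5: L (options 4(W), 0(W) are all W)
n=6: W (go to 5, an L position)
n=7: L (options 6(W), 2(W), 0(W) are all W)
n=8: W (go to 7, an L position)
n=9: L (options 8(W), 4(W), 2(W) are all W)
n=10: W (go to 9, an L position)
n=11: L (options 10(W), 6(W), 4(W) are all W)
n=12: W (go to 11, an L position)
n=13: L (options 12(W), 8(W), 6(W) are all W)
n=14: W (go to 13, an L position)
n=15: L (options 14(W), 10(W), 8(W) are all W)
n=16: W (go to 15, an L position)
n=17: L (options 16(W), 12(W), 10(W) are all W)
n=18: W (go to 17, an L position)
n=19: L (options 18(W), 14(W), 12(W) are all W)
n=20: W (go to 19, an L position)
n=21: L (options 20(W), 16(W), 14(W) are all W)
n=22: W (go to 21, an L position)
From 22, the L positions reachable in one move are: 21, 17, 15. Any move reaching one of these is winning.

Remove 1, leaving 21.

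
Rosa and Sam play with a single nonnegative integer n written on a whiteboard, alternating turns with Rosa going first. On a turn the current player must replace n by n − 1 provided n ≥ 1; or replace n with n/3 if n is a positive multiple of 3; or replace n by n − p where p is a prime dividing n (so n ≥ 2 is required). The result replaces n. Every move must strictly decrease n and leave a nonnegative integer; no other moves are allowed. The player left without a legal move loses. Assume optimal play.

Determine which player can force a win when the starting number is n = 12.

Rosa wins.

Classify positions by backward induction: terminal positions (no move available) are L. From any other position, the mover wins iff some move reaches an L.
n=0: no move → L
n=1: W (go to 0, an L position)
n=2: W (go to 0, an L position)
n=3: W (go to 0, an L position)
n=4: L (options 2(W), 3(W) are all W)
n=5: W (go to 0, an L position)
n=6: W (go to 4, an L position)
n=7: W (go to 0, an L position)
n=8: L (options 6(W), 7(W) are all W)
n=9: W (go to 8, an L position)
n=10: W (go to 8, an L position)
n=11: W (go to 0, an L position)
n=12: W (go to 4, an L position)
From 12 Rosa can move to 4, reaching an L position.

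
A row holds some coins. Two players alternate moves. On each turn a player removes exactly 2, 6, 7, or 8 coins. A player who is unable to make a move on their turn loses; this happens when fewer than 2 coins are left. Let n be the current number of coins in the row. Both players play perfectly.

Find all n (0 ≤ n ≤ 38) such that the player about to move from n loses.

0, 1, 4, 5, 14, 15, 18, 19, 28, 29, 32, 33

Use the standard recursion: the mover loses at a terminal position; elsewhere, the mover wins exactly when some move hands the opponent an L position.
n=0: no move → L
n=1: no move → L
n=2: →0(L), so W
n=3: →1(L), so W
n=4: →2(W) only, which is W, so L
n=5: →3(W) only, which is W, so L
n=6: →4(L), so W
n=7: →5(L), so W
n=8: →1(L), so W
n=9: →1(L), so W
n=10: →4(L), so W
n=11: →5(L), so W
n=12: →5(L), so W
n=13: →5(L), so W
n=14: →12(W), 8(W), 7(W), 6(W) — all W, so L
n=15: →13(W), 9(W), 8(W), 7(W) — all W, so L
n=16: →14(L), so W
n=17: →15(L), so W
n=18: →16(W), 12(W), 11(W), 10(W) — all W, so L
n=19: →17(W), 13(W), 12(W), 11(W) — all W, so L
n=20: →18(L), so W
n=21: →19(L), so W
n=22: →15(L), so W
n=23: →15(L), so W
n=24: →18(L), so W
n=25: →19(L), so W
n=26: →19(L), so W
n=27: →19(L), so W
n=28: →26(W), 22(W), 21(W), 20(W) — all W, so L
n=29: →27(W), 23(W), 22(W), 21(W) — all W, so L
n=30: →28(L), so W
n=31: →29(L), so W
n=32: →30(W), 26(W), 25(W), 24(W) — all W, so L
n=33: →31(W), 27(W), 26(W), 25(W) — all W, so L
n=34: →32(L), so W
n=35: →33(L), so W
n=36: →29(L), so W
n=37: →29(L), so W
n=38: →32(L), so W
The losing starting values of n are exactly the entries labelled L in this table (12 of them).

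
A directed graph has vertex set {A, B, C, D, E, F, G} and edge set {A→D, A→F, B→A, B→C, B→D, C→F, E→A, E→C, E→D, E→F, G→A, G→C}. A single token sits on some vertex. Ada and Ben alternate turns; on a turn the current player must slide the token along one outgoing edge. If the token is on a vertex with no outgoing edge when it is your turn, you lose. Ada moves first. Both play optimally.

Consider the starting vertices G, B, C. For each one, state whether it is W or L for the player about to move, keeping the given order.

G: L, B: W, C: W

Label each position W (a win for the player to move) or L (a loss). A position with no legal move is L; any other position is W exactly when some move reaches an L, and L when every move reaches a W.
Every edge goes from a vertex to one that appears earlier in the order D, F, A, C, E, G, B, so processing vertices in that order labels each vertex after all of its successors.
D: no outgoing edge → L
F: no outgoing edge → L
A: can move to F, which is L ⇒ W
C: can move to F, which is L ⇒ W
E: can move to F, which is L ⇒ W
G: moves to C(W), A(W); every one is W ⇒ L
B: can move to D, which is L ⇒ W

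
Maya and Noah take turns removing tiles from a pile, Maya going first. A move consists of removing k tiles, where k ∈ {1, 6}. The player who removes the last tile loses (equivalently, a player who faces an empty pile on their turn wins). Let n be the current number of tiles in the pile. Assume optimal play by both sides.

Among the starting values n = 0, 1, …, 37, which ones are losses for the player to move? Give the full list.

1, 3, 5, 8, 10, 12, 15, 17, 19, 22, 24, 26, 29, 31, 33, 36

Compute win/loss labels from the base case upward. A position with no move is W. Any other position is W if it can reach an L in one move, else L.
n=0: no move; the opponent has just taken the last tile and therefore loses → W
n=1: the only move is to 0(W), a W ⇒ L
n=2: can move to 1, which is L ⇒ W
n=3: the only move is to 2(W), a W ⇒ L
n=4: can move to 3, which is L ⇒ W
n=5: the only move is to 4(W), a W ⇒ L
n=6: can move to 5, which is L ⇒ W
n=7: can move to 1, which is L ⇒ W
n=8: moves to 7(W), 2(W); every one is W ⇒ L
n=9: can move to 8, which is L ⇒ W
n=10: moves to 9(W), 4(W); every one is W ⇒ L
n=11: can move to 10, which is L ⇒ W
n=12: moves to 11(W), 6(W); every one is W ⇒ L
n=13: can move to 12, which is L ⇒ W
n=14: can move to 8, which is L ⇒ W
n=15: moves to 14(W), 9(W); every one is W ⇒ L
n=16: can move to 15, which is L ⇒ W
n=17: moves to 16(W), 11(W); every one is W ⇒ L
n=18: can move to 17, which is L ⇒ W
n=19: moves to 18(W), 13(W); every one is W ⇒ L
n=20: can move to 19, which is L ⇒ W
n=21: can move to 15, which is L ⇒ W
n=22: moves to 21(W), 16(W); every one is W ⇒ L
n=23: can move to 22, which is L ⇒ W
n=24: moves to 23(W), 18(W); every one is W ⇒ L
n=25: can move to 24, which is L ⇒ W
n=26: moves to 25(W), 20(W); every one is W ⇒ L
n=27: can move to 26, which is L ⇒ W
n=28: can move to 22, which is L ⇒ W
n=29: moves to 28(W), 23(W); every one is W ⇒ L
n=30: can move to 29, which is L ⇒ W
n=31: moves to 30(W), 25(W); every one is W ⇒ L
n=32: can move to 31, which is L ⇒ W
n=33: moves to 32(W), 27(W); every one is W ⇒ L
n=34: can move to 33, which is L ⇒ W
n=35: can move to 29, which is L ⇒ W
n=36: moves to 35(W), 30(W); every one is W ⇒ L
n=37: can move to 36, which is L ⇒ W
The losing starting values of n are exactly the entries labelled L in this table (16 of them).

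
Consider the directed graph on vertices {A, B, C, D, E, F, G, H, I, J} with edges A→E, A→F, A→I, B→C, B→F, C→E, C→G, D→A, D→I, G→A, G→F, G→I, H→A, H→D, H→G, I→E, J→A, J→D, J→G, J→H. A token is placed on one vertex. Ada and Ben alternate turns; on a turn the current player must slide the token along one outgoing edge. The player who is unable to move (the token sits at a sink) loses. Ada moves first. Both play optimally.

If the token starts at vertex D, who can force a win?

Positions with no move are L. A position that does have a move is losing for the player to move precisely when every available move leads to a winning position for the opponent. Fill in the labels:
Every edge goes from a vertex to one that appears earlier in the order E, F, I, A, D, G, C, H, B, J, so processing vertices in that order labels each vertex after all of its successors.
E: no outgoing edge → L
F: no outgoing edge → L
I: reaches L-position E → W
A: reaches L-position F → W
D: only reaches A(W), I(W), all W → L
G: reaches L-position F → W
C: reaches L-position E → W
H: reaches L-position D → W
B: reaches L-position F → W
J: reaches L-position D → W
The starting position D is L: whatever Ada does, the opponent receives a W position.

Ben wins.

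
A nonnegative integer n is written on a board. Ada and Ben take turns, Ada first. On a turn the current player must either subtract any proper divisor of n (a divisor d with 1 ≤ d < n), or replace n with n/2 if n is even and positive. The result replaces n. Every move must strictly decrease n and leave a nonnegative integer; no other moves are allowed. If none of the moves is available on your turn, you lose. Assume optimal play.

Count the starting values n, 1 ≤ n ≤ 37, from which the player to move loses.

19

Positions with no move are L. A position that does have a move is losing for the player to move precisely when every available move leads to a winning position for the opponent. Fill in the labels:
n=0: no move → L
n=1: no move → L
n=2: reaches L-position 1 → W
n=3: only reaches 2(W), which is W → L
n=4: reaches L-position 3 → W
n=5: only reaches 4(W), which is W → L
n=6: reaches L-position 3 → W
n=7: only reaches 6(W), which is W → L
n=8: reaches L-position 7 → W
n=9: only reaches 6(W), 8(W), all W → L
n=10: reaches L-position 5 → W
n=11: only reaches 10(W), which is W → L
n=12: reaches L-position 9 → W
n=13: only reaches 12(W), which is W → L
n=14: reaches L-position 7 → W
n=15: only reaches 10(W), 12(W), 14(W), all W → L
n=16: reaches L-position 15 → W
n=17: only reaches 16(W), which is W → L
n=18: reaches L-position 9 → W
n=19: only reaches 18(W), which is W → L
n=20: reaches L-position 15 → W
n=21: only reaches 14(W), 18(W), 20(W), all W → L
n=22: reaches L-position 11 → W
n=23: only reaches 22(W), which is W → L
n=24: reaches L-position 21 → W
n=25: only reaches 20(W), 24(W), all W → L
n=26: reaches L-position 13 → W
n=27: only reaches 18(W), 24(W), 26(W), all W → L
n=28: reaches L-position 21 → W
n=29: only reaches 28(W), which is W → L
n=30: reaches L-position 15 → W
n=31: only reaches 30(W), which is W → L
n=32: reaches L-position 31 → W
n=33: only reaches 22(W), 30(W), 32(W), all W → L
n=34: reaches L-position 17 → W
n=35: only reaches 28(W), 30(W), 34(W), all W → L
n=36: reaches L-position 27 → W
n=37: only reaches 36(W), which is W → L
L entries with 1 ≤ n ≤ 37 (n=0 is outside the asked range and is not counted): n = 1, 3, 5, 7, 9, 11, 13, 15, 17, 19, 21, 23, 25, 27, 29, 31, 33, 35, 37; that makes 19.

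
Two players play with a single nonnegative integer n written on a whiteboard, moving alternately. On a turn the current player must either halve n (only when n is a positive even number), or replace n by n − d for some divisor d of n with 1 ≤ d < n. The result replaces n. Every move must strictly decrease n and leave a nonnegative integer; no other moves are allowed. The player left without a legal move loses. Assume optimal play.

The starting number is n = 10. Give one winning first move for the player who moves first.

Move to 5.

Work bottom-up. With no move the player to move loses. Otherwise the position is W if at least one move leads to an L position for the opponent, and L if every move leads to a W.
n=0: no move → L
n=1: no move → L
n=2: W (go to 1, an L position)
n=3: L (sole option 2(W) is W)
n=4: W (go to 3, an L position)
n=5: L (sole option 4(W) is W)
n=6: W (go to 3, an L position)
n=7: L (sole option 6(W) is W)
n=8: W (go to 7, an L position)
n=9: L (options 6(W), 8(W) are all W)
n=10: W (go to 5, an L position)
From 10, the L positions reachable in one move are: 5, 9. Any move reaching one of these is winning.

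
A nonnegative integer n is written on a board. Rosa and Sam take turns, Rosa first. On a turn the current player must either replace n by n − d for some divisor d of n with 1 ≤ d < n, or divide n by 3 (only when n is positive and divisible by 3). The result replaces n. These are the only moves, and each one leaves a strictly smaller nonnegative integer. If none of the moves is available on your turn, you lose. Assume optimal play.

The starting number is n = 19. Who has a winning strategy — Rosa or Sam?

Sam wins.

Label each position W (a win for the player to move) or L (a loss). A position with no legal move is L; any other position is W exactly when some move reaches an L, and L when every move reaches a W.
n=0: no move → L
n=1: no move → L
n=2: W (go to 1, an L position)
n=3: W (go to 1, an L position)
n=4: L (options 2(W), 3(W) are all W)
n=5: W (go to 4, an L position)
n=6: W (go to 4, an L position)
n=7: L (sole option 6(W) is W)
n=8: W (go to 4, an L position)
n=9: L (options 3(W), 6(W), 8(W) are all W)
n=10: W (go to 9, an L position)
n=11: L (sole option 10(W) is W)
n=12: W (go to 4, an L position)
n=13: L (sole option 12(W) is W)
n=14: W (go to 7, an L position)
n=15: L (options 5(W), 10(W), 12(W), 14(W) are all W)
n=16: W (go to 15, an L position)
n=17: L (sole option 16(W) is W)
n=18: W (go to 9, an L position)
n=19: L (sole option 18(W) is W)
The starting position 19 is L: whatever Rosa does, the opponent receives a W position.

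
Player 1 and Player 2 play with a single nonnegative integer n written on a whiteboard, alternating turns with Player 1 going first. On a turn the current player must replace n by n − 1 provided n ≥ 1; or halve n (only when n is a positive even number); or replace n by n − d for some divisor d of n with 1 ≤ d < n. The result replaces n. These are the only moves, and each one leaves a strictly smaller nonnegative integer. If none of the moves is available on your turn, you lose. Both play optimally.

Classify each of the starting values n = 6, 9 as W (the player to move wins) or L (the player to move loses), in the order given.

6: W, 9: L

Build the W/L table. Terminal = L. A non-terminal position is W if it has a move to some L; otherwise it is L.
n=0: no move → L
n=1: →0(L), so W
n=2: →1(W) only, which is W, so L
n=3: →2(L), so W
n=4: →2(L), so W
n=5: →4(W) only, which is W, so L
n=6: →5(L), so W
n=7: →6(W) only, which is W, so L
n=8: →7(L), so W
n=9: →6(W), 8(W) — all W, so L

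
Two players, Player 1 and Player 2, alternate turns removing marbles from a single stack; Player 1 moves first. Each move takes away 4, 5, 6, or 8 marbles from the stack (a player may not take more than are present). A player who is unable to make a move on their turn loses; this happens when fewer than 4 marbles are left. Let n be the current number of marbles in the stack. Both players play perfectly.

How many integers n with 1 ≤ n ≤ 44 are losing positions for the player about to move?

15

Build the W/L table. Terminal = L. A non-terminal position is W if it has a move to some L; otherwise it is L.
n=0: no move → L
n=1: no move → L
n=2: no move → L
n=3: no move → L
n=4: W (go to 0, an L position)
n=5: W (go to 1, an L position)
n=6: W (go to 2, an L position)
n=7: W (go to 3, an L position)
n=8: W (go to 3, an L position)
n=9: W (go to 3, an L position)
n=10: W (go to 2, an L position)
n=11: W (go to 3, an L position)
n=12: L (options 8(W), 7(W), 6(W), 4(W) are all W)
n=13: L (options 9(W), 8(W), 7(W), 5(W) are all W)
n=14: L (options 10(W), 9(W), 8(W), 6(W) are all W)
n=15: L (options 11(W), 10(W), 9(W), 7(W) are all W)
n=16: W (go to 12, an L position)
n=17: W (go to 13, an L position)
n=18: W (go to 14, an L position)
n=19: W (go to 15, an L position)
n=20: W (go to 15, an L position)
n=21: W (go to 15, an L position)
n=22: W (go to 14, an L position)
n=23: W (go to 15, an L position)
n=24: L (options 20(W), 19(W), 18(W), 16(W) are all W)
n=25: L (options 21(W), 20(W), 19(W), 17(W) are all W)
n=26: L (options 22(W), 21(W), 20(W), 18(W) are all W)
n=27: L (options 23(W), 22(W), 21(W), 19(W) are all W)
n=28: W (go to 24, an L position)
n=29: W (go to 25, an L position)
n=30: W (go to 26, an L position)
n=31: W (go to 27, an L position)
n=32: W (go to 27, an L position)
n=33: W (go to 27, an L position)
n=34: W (go to 26, an L position)
n=35: W (go to 27, an L position)
n=36: L (options 32(W), 31(W), 30(W), 28(W) are all W)
n=37: L (options 33(W), 32(W), 31(W), 29(W) are all W)
n=38: L (options 34(W), 33(W), 32(W), 30(W) are all W)
n=39: L (options 35(W), 34(W), 33(W), 31(W) are all W)
n=40: W (go to 36, an L position)
n=41: W (go to 37, an L position)
n=42: W (go to 38, an L position)
n=43: W (go to 39, an L position)
n=44: W (go to 39, an L position)
L entries with 1 ≤ n ≤ 44 (n=0 is outside the asked range and is not counted): n = 1, 2, 3, 12, 13, 14, 15, 24, 25, 26, 27, 36, 37, 38, 39; that makes 15.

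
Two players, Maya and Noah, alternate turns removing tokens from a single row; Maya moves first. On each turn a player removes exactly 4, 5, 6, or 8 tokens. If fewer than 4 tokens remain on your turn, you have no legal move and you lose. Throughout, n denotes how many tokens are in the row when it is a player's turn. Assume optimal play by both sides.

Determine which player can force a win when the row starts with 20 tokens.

Classify positions by backward induction: terminal positions (no move available) are L. From any other position, the mover wins iff some move reaches an L.
n=0: no move → L
n=1: no move → L
n=2: no move → L
n=3: no move → L
n=4: can move to 0, which is L ⇒ W
n=5: can move to 1, which is L ⇒ W
n=6: can move to 2, which is L ⇒ W
n=7: can move to 3, which is L ⇒ W
n=8: can move to 3, which is L ⇒ W
n=9: can move to 3, which is L ⇒ W
n=10: can move to 2, which is L ⇒ W
n=11: can move to 3, which is L ⇒ W
n=12: moves to 8(W), 7(W), 6(W), 4(W); every one is W ⇒ L
n=13: moves to 9(W), 8(W), 7(W), 5(W); every one is W ⇒ L
n=14: moves to 10(W), 9(W), 8(W), 6(W); every one is W ⇒ L
n=15: moves to 11(W), 10(W), 9(W), 7(W); every one is W ⇒ L
n=16: can move to 12, which is L ⇒ W
n=17: can move to 13, which is L ⇒ W
n=18: can move to 14, which is L ⇒ W
n=19: can move to 15, which is L ⇒ W
n=20: can move to 15, which is L ⇒ W
From 20 Maya can remove 5, leaving 15, reaching an L position.

Maya wins.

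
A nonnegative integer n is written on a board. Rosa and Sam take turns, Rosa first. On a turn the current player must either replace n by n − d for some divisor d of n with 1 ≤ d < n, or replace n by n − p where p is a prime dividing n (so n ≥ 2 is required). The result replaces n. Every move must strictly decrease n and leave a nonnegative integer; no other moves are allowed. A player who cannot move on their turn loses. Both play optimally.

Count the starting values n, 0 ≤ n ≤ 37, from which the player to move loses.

Label each position W (a win for the player to move) or L (a loss). A position with no legal move is L; any other position is W exactly when some move reaches an L, and L when every move reaches a W.
n=0: no move → L
n=1: no move → L
n=2: W (go to 0, an L position)
n=3: W (go to 0, an L position)
n=4: L (options 2(W), 3(W) are all W)
n=5: W (go to 0, an L position)
n=6: W (go to 4, an L position)
n=7: W (go to 0, an L position)
n=8: W (go to 4, an L position)
n=9: L (options 6(W), 8(W) are all W)
n=10: W (go to 9, an L position)
n=11: W (go to 0, an L position)
n=12: W (go to 9, an L position)
n=13: W (go to 0, an L position)
n=14: L (options 7(W), 12(W), 13(W) are all W)
n=15: W (go to 14, an L position)
n=16: W (go to 14, an L position)
n=17: W (go to 0, an L position)
n=18: W (go to 9, an L position)
n=19: W (go to 0, an L position)
n=20: L (options 10(W), 15(W), 16(W), 18(W), 19(W) are all W)
n=21: W (go to 14, an L position)
n=22: W (go to 20, an L position)
n=23: W (go to 0, an L position)
n=24: W (go to 20, an L position)
n=25: W (go to 20, an L position)
n=26: L (options 13(W), 24(W), 25(W) are all W)
n=27: W (go to 26, an L position)
n=28: W (go to 14, an L position)
n=29: W (go to 0, an L position)
n=30: W (go to 20, an L position)
n=31: W (go to 0, an L position)
n=32: L (options 16(W), 24(W), 28(W), 30(W), 31(W) are all W)
n=33: W (go to 32, an L position)
n=34: W (go to 32, an L position)
n=35: L (options 28(W), 30(W), 34(W) are all W)
n=36: W (go to 32, an L position)
n=37: W (go to 0, an L position)
L entries with 0 ≤ n ≤ 37: n = 0, 1, 4, 9, 14, 20, 26, 32, 35; that makes 9.

9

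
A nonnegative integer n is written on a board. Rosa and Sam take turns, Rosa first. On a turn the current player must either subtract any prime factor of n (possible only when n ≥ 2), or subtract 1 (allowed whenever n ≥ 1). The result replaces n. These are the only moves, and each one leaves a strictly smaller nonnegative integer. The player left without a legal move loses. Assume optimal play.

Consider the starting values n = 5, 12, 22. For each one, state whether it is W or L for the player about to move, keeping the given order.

Use the standard recursion: the mover loses at a terminal position; elsewhere, the mover wins exactly when some move hands the opponent an L position.
n=0: no move → L
n=1: reaches L-position 0 → W
n=2: reaches L-position 0 → W
n=3: reaches L-position 0 → W
n=4: only reaches 2(W), 3(W), all W → L
n=5: reaches L-position 0 → W
n=6: reaches L-position 4 → W
n=7: reaches L-position 0 → W
n=8: only reaches 6(W), 7(W), all W → L
n=9: reaches L-position 8 → W
n=10: reaches L-position 8 → W
n=11: reaches L-position 0 → W
n=12: only reaches 9(W), 10(W), 11(W), all W → L
n=13: reaches L-position 0 → W
n=14: reaches L-position 12 → W
n=15: reaches L-position 12 → W
n=16: only reaches 14(W), 15(W), all W → L
n=17: reaches L-position 0 → W
n=18: reaches L-position 16 → W
n=19: reaches L-position 0 → W
n=20: only reaches 15(W), 18(W), 19(W), all W → L
n=21: reaches L-position 20 → W
n=22: reaches L-position 20 → W

5: W, 12: L, 22: W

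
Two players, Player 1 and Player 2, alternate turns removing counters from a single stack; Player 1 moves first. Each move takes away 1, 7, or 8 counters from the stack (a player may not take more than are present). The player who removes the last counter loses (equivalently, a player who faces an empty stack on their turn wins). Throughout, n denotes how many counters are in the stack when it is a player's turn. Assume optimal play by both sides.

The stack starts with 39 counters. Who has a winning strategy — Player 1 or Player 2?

Positions with no move are W. A position that does have a move is losing for the player to move precisely when every available move leads to a winning position for the opponent. Fill in the labels:
n=0: no move; the opponent has just taken the last counter and therefore loses → W
n=1: →0(W) only, which is W, so L
n=2: →1(L), so W
n=3: →2(W) only, which is W, so L
n=4: →3(L), so W
n=5: →4(W) only, which is W, so L
n=6: →5(L), so W
n=7: →6(W), 0(W) — all W, so L
n=8: →7(L), so W
n=9: →1(L), so W
n=10: →3(L), so W
n=11: →3(L), so W
n=12: →5(L), so W
n=13: →5(L), so W
n=14: →7(L), so W
n=15: →7(L), so W
n=16: →15(W), 9(W), 8(W) — all W, so L
n=17: →16(L), so W
n=18: →17(W), 11(W), 10(W) — all W, so L
n=19: →18(L), so W
n=20: →19(W), 13(W), 12(W) — all W, so L
n=21: →20(L), so W
n=22: →21(W), 15(W), 14(W) — all W, so L
n=23: →22(L), so W
n=24: →16(L), so W
n=25: →18(L), so W
n=26: →18(L), so W
n=27: →20(L), so W
n=28: →20(L), so W
n=29: →22(L), so W
n=30: →22(L), so W
n=31: →30(W), 24(W), 23(W) — all W, so L
n=32: →31(L), so W
n=33: →32(W), 26(W), 25(W) — all W, so L
n=34: →33(L), so W
n=35: →34(W), 28(W), 27(W) — all W, so L
n=36: →35(L), so W
n=37: →36(W), 30(W), 29(W) — all W, so L
n=38: →37(L), so W
n=39: →31(L), so W
From 39 Player 1 can remove 8, leaving 31, reaching an L position.

Player 1 wins.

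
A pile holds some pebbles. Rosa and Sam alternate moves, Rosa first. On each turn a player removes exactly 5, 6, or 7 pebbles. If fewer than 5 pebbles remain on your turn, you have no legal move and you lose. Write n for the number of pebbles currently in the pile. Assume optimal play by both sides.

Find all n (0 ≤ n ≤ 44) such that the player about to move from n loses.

0, 1, 2, 3, 4, 12, 13, 14, 15, 16, 24, 25, 26, 27, 28, 36, 37, 38, 39, 40

Build the W/L table. Terminal = L. A non-terminal position is W if it has a move to some L; otherwise it is L.
n=0: no move → L
n=1: no move → L
n=2: no move → L
n=3: no move → L
n=4: no move → L
n=5: →0(L), so W
n=6: →1(L), so W
n=7: →2(L), so W
n=8: →3(L), so W
n=9: →4(L), so W
n=10: →4(L), so W
n=11: →4(L), so W
n=12: →7(W), 6(W), 5(W) — all W, so L
n=13: →8(W), 7(W), 6(W) — all W, so L
n=14: →9(W), 8(W), 7(W) — all W, so L
n=15: →10(W), 9(W), 8(W) — all W, so L
n=16: →11(W), 10(W), 9(W) — all W, so L
n=17: →12(L), so W
n=18: →13(L), so W
n=19: →14(L), so W
n=20: →15(L), so W
n=21: →16(L), so W
n=22: →16(L), so W
n=23: →16(L), so W
n=24: →19(W), 18(W), 17(W) — all W, so L
n=25: →20(W), 19(W), 18(W) — all W, so L
n=26: →21(W), 20(W), 19(W) — all W, so L
n=27: →22(W), 21(W), 20(W) — all W, so L
n=28: →23(W), 22(W), 21(W) — all W, so L
n=29: →24(L), so W
n=30: →25(L), so W
n=31: →26(L), so W
n=32: →27(L), so W
n=33: →28(L), so W
n=34: →28(L), so W
n=35: →28(L), so W
n=36: →31(W), 30(W), 29(W) — all W, so L
n=37: →32(W), 31(W), 30(W) — all W, so L
n=38: →33(W), 32(W), 31(W) — all W, so L
n=39: →34(W), 33(W), 32(W) — all W, so L
n=40: →35(W), 34(W), 33(W) — all W, so L
n=41: →36(L), so W
n=42: →37(L), so W
n=43: →38(L), so W
n=44: →39(L), so W
Reading off the rows marked L gives the requested list; there are 20 such values of n.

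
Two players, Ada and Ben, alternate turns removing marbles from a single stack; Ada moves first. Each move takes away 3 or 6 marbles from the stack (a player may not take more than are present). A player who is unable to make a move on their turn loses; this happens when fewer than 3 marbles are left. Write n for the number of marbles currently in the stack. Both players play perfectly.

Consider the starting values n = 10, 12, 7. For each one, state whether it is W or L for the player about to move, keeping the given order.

Build the W/L table. Terminal = L. A non-terminal position is W if it has a move to some L; otherwise it is L.
n=0: no move → L
n=1: no move → L
n=2: no move → L
n=3: W (go to 0, an L position)
n=4: W (go to 1, an L position)
n=5: W (go to 2, an L position)
n=6: W (go to 0, an L position)
n=7: W (go to 1, an L position)
n=8: W (go to 2, an L position)
n=9: L (options 6(W), 3(W) are all W)
n=10: L (options 7(W), 4(W) are all W)
n=11: L (options 8(W), 5(W) are all W)
n=12: W (go to 9, an L position)

10: L, 12: W, 7: W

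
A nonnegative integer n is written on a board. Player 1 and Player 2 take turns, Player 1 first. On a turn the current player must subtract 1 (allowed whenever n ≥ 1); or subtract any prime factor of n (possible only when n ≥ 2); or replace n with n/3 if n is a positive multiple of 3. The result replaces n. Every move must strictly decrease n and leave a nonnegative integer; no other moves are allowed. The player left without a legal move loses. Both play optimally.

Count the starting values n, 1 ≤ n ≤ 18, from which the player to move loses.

Work bottom-up. With no move the player to move loses. Otherwise the position is W if at least one move leads to an L position for the opponent, and L if every move leads to a W.
n=0: no move → L
n=1: reaches L-position 0 → W
n=2: reaches L-position 0 → W
n=3: reaches L-position 0 → W
n=4: only reaches 2(W), 3(W), all W → L
n=5: reaches L-position 0 → W
n=6: reaches L-position 4 → W
n=7: reaches L-position 0 → W
n=8: only reaches 6(W), 7(W), all W → L
n=9: reaches L-position 8 → W
n=10: reaches L-position 8 → W
n=11: reaches L-position 0 → W
n=12: reaches L-position 4 → W
n=13: reaches L-position 0 → W
n=14: only reaches 7(W), 12(W), 13(W), all W → L
n=15: reaches L-position 14 → W
n=16: reaches L-position 14 → W
n=17: reaches L-position 0 → W
n=18: only reaches 6(W), 15(W), 16(W), 17(W), all W → L
L entries with 1 ≤ n ≤ 18 (n=0 is outside the asked range and is not counted): n = 4, 8, 14, 18; that makes 4.

4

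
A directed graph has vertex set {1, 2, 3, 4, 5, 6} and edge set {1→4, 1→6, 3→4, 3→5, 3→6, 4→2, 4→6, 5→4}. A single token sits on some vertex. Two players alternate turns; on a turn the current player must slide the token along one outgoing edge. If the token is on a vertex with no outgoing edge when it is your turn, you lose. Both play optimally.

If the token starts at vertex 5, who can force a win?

Work bottom-up. With no move the player to move loses. Otherwise the position is W if at least one move leads to an L position for the opponent, and L if every move leads to a W.
Every edge goes from a vertex to one that appears earlier in the order 2, 6, 4, 1, 5, 3, so processing vertices in that order labels each vertex after all of its successors.
2: no outgoing edge → L
6: no outgoing edge → L
4: →6(L), so W
1: →6(L), so W
5: →4(W) only, which is W, so L
3: →5(L), so W
Every move from 5 reaches a W position, so the mover loses.

The second player wins.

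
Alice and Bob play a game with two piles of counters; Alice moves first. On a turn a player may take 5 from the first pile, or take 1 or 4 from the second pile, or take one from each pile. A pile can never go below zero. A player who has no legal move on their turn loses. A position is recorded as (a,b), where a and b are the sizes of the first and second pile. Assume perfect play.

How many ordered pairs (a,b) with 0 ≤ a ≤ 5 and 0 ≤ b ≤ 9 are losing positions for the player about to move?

Build the W/L table. Terminal = L. A non-terminal position is W if it has a move to some L; otherwise it is L.
Every move lowers a or b (never raises either), so fill the grid row by row in increasing a, and left to right within a row: each cell's successors are then already labelled.
      b=0  b=1  b=2  b=3  b=4  b=5  b=6  b=7  b=8  b=9
a=0:    L    W    L    W    W    L    W    L    W    W
a=1:    L    W    L    W    W    L    W    L    W    W
a=2:    L    W    L    W    W    L    W    L    W    W
a=3:    L    W    L    W    W    L    W    L    W    W
a=4:    L    W    L    W    W    L    W    L    W    W
a=5:    W    W    W    W    L    W    W    W    W    L
Cells with no legal move (terminal, hence L): (0,0), (1,0), (2,0), (3,0), (4,0).
The remaining L cells, each justified by listing all of its moves:
(0,2): →(0,1)(W) only, which is W, so L
(0,5): →(0,4)(W), (0,1)(W) — all W, so L
(0,7): →(0,6)(W), (0,3)(W) — all W, so L
(1,2): →(1,1)(W), (0,1)(W) — all W, so L
(1,5): →(1,4)(W), (1,1)(W), (0,4)(W) — all W, so L
(1,7): →(1,6)(W), (1,3)(W), (0,6)(W) — all W, so L
(2,2): →(2,1)(W), (1,1)(W) — all W, so L
(2,5): →(2,4)(W), (2,1)(W), (1,4)(W) — all W, so L
(2,7): →(2,6)(W), (2,3)(W), (1,6)(W) — all W, so L
(3,2): →(3,1)(W), (2,1)(W) — all W, so L
(3,5): →(3,4)(W), (3,1)(W), (2,4)(W) — all W, so L
(3,7): →(3,6)(W), (3,3)(W), (2,6)(W) — all W, so L
(4,2): →(4,1)(W), (3,1)(W) — all W, so L
(4,5): →(4,4)(W), (4,1)(W), (3,4)(W) — all W, so L
(4,7): →(4,6)(W), (4,3)(W), (3,6)(W) — all W, so L
(5,4): →(0,4)(W), (5,3)(W), (5,0)(W), (4,3)(W) — all W, so L
(5,9): →(0,9)(W), (5,8)(W), (5,5)(W), (4,8)(W) — all W, so L
Every other cell has at least one move into one of the L cells above, so it is W.
L cells per row: a=0: 4, a=1: 4, a=2: 4, a=3: 4, a=4: 4, a=5: 2; total 22.

22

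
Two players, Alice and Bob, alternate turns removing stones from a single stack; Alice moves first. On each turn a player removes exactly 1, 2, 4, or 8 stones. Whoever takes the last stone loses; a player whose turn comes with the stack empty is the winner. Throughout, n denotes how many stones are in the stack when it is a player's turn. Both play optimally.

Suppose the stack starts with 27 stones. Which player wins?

Build the W/L table. Terminal = W. A non-terminal position is W if it has a move to some L; otherwise it is L.
n=0: no move; the opponent has just taken the last stone and therefore loses → W
n=1: only reaches 0(W), which is W → L
n=2: reaches L-position 1 → W
n=3: reaches L-position 1 → W
n=4: only reaches 3(W), 2(W), 0(W), all W → L
n=5: reaches L-position 4 → W
n=6: reaches L-position 4 → W
n=7: only reaches 6(W), 5(W), 3(W), all W → L
n=8: reaches L-position 7 → W
n=9: reaches L-position 7 → W
n=10: only reaches 9(W), 8(W), 6(W), 2(W), all W → L
n=11: reaches L-position 10 → W
n=12: reaches L-position 10 → W
n=13: only reaches 12(W), 11(W), 9(W), 5(W), all W → L
n=14: reaches L-position 13 → W
n=15: reaches L-position 13 → W
n=16: only reaches 15(W), 14(W), 12(W), 8(W), all W → L
n=17: reaches L-position 16 → W
n=18: reaches L-position 16 → W
n=19: only reaches 18(W), 17(W), 15(W), 11(W), all W → L
n=20: reaches L-position 19 → W
n=21: reaches L-position 19 → W
n=22: only reaches 21(W), 20(W), 18(W), 14(W), all W → L
n=23: reaches L-position 22 → W
n=24: reaches L-position 22 → W
n=25: only reaches 24(W), 23(W), 21(W), 17(W), all W → L
n=26: reaches L-position 25 → W
n=27: reaches L-position 25 → W
The starting position 27 is W: Alice should remove 2, leaving 25, handing over an L position.

Alice wins.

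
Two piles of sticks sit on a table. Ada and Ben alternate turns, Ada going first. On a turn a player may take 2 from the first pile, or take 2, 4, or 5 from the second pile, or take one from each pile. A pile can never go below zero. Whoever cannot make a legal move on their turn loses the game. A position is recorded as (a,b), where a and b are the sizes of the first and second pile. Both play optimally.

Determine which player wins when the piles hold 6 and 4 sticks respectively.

Build the W/L table. Terminal = L. A non-terminal position is W if it has a move to some L; otherwise it is L.
No move ever increases a pile, so every position that can arise here has a ≤ 6 and b ≤ 4; it is enough to label the cells with 0 ≤ a ≤ 6 and 0 ≤ b ≤ 4.
Every move lowers a or b (never raises either), so fill the grid row by row in increasing a, and left to right within a row: each cell's successors are then already labelled.
      b=0  b=1  b=2  b=3  b=4
a=0:    L    L    W    W    W
a=1:    L    W    W    L    W
a=2:    W    W    L    L    W
a=3:    W    L    L    W    W
a=4:    L    L    W    W    W
a=5:    L    W    W    L    W
a=6:    W    W    L    L    W
Cells with no legal move (terminal, hence L): (0,0), (0,1), (1,0).
The remaining L cells, each justified by listing all of its moves:
(1,3): L (options (1,1)(W), (0,2)(W) are all W)
(2,2): L (options (0,2)(W), (2,0)(W), (1,1)(W) are all W)
(2,3): L (options (0,3)(W), (2,1)(W), (1,2)(W) are all W)
(3,1): L (options (1,1)(W), (2,0)(W) are all W)
(3,2): L (options (1,2)(W), (3,0)(W), (2,1)(W) are all W)
(4,0): L (sole option (2,0)(W) is W)
(4,1): L (options (2,1)(W), (3,0)(W) are all W)
(5,0): L (sole option (3,0)(W) is W)
(5,3): L (options (3,3)(W), (5,1)(W), (4,2)(W) are all W)
(6,2): L (options (4,2)(W), (6,0)(W), (5,1)(W) are all W)
(6,3): L (options (4,3)(W), (6,1)(W), (5,2)(W) are all W)
Every other cell has at least one move into one of the L cells above, so it is W.
The starting position (6,4) is W: Ada should move to (6,2), handing over an L position.

Ada wins.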